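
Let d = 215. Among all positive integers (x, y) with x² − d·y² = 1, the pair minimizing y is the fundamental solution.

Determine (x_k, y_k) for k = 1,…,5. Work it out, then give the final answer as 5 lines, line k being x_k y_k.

√215 → a₀=14, period (1,1,1,28); ℓ=4 even so k=3
i=0: a=14 ⇒ p=14, q=1
i=1: a=1 ⇒ p=15, q=1
i=2: a=1 ⇒ p=29, q=2
i=3: a=1 ⇒ p=44, q=3
(x₁, y₁) = (44, 3);  44² − 215·3² = 1 ✓
(x_2, y_2) = (44·44 + 215·3·3, 44·3 + 3·44) = (3871, 264)
(x_3, y_3) = (44·3871 + 215·3·264, 44·264 + 3·3871) = (340604, 23229)
(x_4, y_4) = (44·340604 + 215·3·23229, 44·23229 + 3·340604) = (29969281, 2043888)
(x_5, y_5) = (44·29969281 + 215·3·2043888, 44·2043888 + 3·29969281) = (2636956124, 179838915)

44 3
3871 264
340604 23229
29969281 2043888
2636956124 179838915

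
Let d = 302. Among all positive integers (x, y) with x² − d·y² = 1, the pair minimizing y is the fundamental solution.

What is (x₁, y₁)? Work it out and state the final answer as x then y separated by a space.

√302 → a₀=17, period (2,1,1,1,4,…,1,2,34); ℓ=16 even so k=15
k=0  a_k=17  p_k/q_k = 17/1
k=1  a_k=2  p_k/q_k = 35/2
…
k=5  a_k=4  p_k/q_k = 643/37
k=6  a_k=2  p_k/q_k = 1425/82
k=7  a_k=1  p_k/q_k = 2068/119
…
k=9  a_k=1  p_k/q_k = 36581/2105
k=10  a_k=2  p_k/q_k = 107675/6196
k=11  a_k=4  p_k/q_k = 467281/26889
…
k=14  a_k=1  p_k/q_k = 1617193/93059
k=15  a_k=2  p_k/q_k = 4276623/246092
→ (4276623, 246092).  Check: 4276623²=18289504284129, 302·246092²=18289504284128, difference 1.

4276623 246092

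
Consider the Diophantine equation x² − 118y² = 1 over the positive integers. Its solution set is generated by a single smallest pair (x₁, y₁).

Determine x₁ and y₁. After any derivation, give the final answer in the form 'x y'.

306917 28254

d=118: √d = [10; 1,6,3,2,10,2,3,6,1,20] (ℓ=10, even), read p_9/q_9
i=0: a=10 ⇒ p=10, q=1
i=1: a=1 ⇒ p=11, q=1
i=2: a=6 ⇒ p=76, q=7
…
i=4: a=2 ⇒ p=554, q=51
i=5: a=10 ⇒ p=5779, q=532
…
i=8: a=6 ⇒ p=264802, q=24377
i=9: a=1 ⇒ p=306917, q=28254
fundamental: x₁=306917, y₁=28254  (since 94198044889 − 118·798288516 = 1)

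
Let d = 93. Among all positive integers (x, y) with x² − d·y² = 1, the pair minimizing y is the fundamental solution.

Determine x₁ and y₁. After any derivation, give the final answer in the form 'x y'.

12151 1260

[9; 1,1,1,4,6,4,1,1,1,18] for √93; ℓ=10 ⇒ convergent index 9
step 0: (9, 1)  from 9·(1,0) + (0,1)
step 1: (10, 1)  from 1·(9,1) + (1,0)
step 2: (19, 2)  from 1·(10,1) + (9,1)
step 3: (29, 3)  from 1·(19,2) + (10,1)
step 4: (135, 14)  from 4·(29,3) + (19,2)
step 5: (839, 87)  from 6·(135,14) + (29,3)
step 6: (3491, 362)  from 4·(839,87) + (135,14)
step 7: (4330, 449)  from 1·(3491,362) + (839,87)
step 8: (7821, 811)  from 1·(4330,449) + (3491,362)
step 9: (12151, 1260)  from 1·(7821,811) + (4330,449)
(x₁, y₁) = (12151, 1260);  12151² − 93·1260² = 1 ✓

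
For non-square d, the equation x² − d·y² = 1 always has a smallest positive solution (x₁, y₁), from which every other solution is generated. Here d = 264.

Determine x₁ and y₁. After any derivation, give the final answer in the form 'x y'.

65 4

√264 → a₀=16, period (4,32); ℓ=2 even so k=1
step 0: (16, 1)  from 16·(1,0) + (0,1)
step 1: (65, 4)  from 4·(16,1) + (1,0)
→ (65, 4).  Check: 65²=4225, 264·4²=4224, difference 1.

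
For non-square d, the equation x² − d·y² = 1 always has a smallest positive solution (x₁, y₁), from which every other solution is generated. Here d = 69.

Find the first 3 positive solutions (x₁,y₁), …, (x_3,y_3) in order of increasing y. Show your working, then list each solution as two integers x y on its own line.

7775 936
120901249 14554800
1880014414175 226327139064

d=69: √d = [8; 3,3,1,4,1,3,3,16] (ℓ=8, even), read p_7/q_7
k=0  a_k=8  p_k/q_k = 8/1
…
k=3  a_k=1  p_k/q_k = 108/13
k=4  a_k=4  p_k/q_k = 515/62
…
k=6  a_k=3  p_k/q_k = 2384/287
k=7  a_k=3  p_k/q_k = 7775/936
fundamental: x₁=7775, y₁=936  (since 60450625 − 69·876096 = 1)
(x_2, y_2) = (7775·7775 + 69·936·936, 7775·936 + 936·7775) = (120901249, 14554800)
(x_3, y_3) = (7775·120901249 + 69·936·14554800, 7775·14554800 + 936·120901249) = (1880014414175, 226327139064)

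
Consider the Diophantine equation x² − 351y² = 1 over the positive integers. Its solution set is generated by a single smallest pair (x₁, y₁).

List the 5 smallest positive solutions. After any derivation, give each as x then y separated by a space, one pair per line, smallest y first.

[18; 1,2,1,3,2,2,2,3,1,2,1,36] for √351; ℓ=12 ⇒ convergent index 11
k=0  a_k=18  p_k/q_k = 18/1
k=1  a_k=1  p_k/q_k = 19/1
k=2  a_k=2  p_k/q_k = 56/3
k=3  a_k=1  p_k/q_k = 75/4
…
k=10  a_k=2  p_k/q_k = 45882/2449
k=11  a_k=1  p_k/q_k = 62425/3332
(x₁, y₁) = (62425, 3332);  62425² − 351·3332² = 1 ✓
k=2:  x_2 = 62425·62425+351·3332·3332 = 7793761249,  y_2 = 62425·3332+3332·62425 = 416000200
k=3:  x_3 = 62425·7793761249+351·3332·416000200 = 973051091875225,  y_3 = 62425·416000200+3332·7793761249 = 51937624966668
k=4:  x_4 = 62425·973051091875225+351·3332·51937624966668 = 121485428812828080001,  y_4 = 62425·51937624966668+3332·973051091875225 = 6484412476672499600
k=5:  x_5 = 62425·121485428812828080001+351·3332·6484412476672499600 = 15167455786308534696249625,  y_5 = 62425·6484412476672499600+3332·121485428812828080001 = 809578897660623950093332

62425 3332
7793761249 416000200
973051091875225 51937624966668
121485428812828080001 6484412476672499600
15167455786308534696249625 809578897660623950093332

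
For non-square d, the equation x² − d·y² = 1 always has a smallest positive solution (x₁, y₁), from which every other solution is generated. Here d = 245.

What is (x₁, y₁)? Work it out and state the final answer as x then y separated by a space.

51841 3312

[15; 1,1,1,7,6,7,1,1,1,30] for √245; ℓ=10 ⇒ convergent index 9
a_0=15:  p_0=15·1+0=15,  q_0=15·0+1=1
…
a_2=1:  p_2=1·16+15=31,  q_2=1·1+1=2
…
a_7=1:  p_7=1·15809+2207=18016,  q_7=1·1010+141=1151
a_8=1:  p_8=1·18016+15809=33825,  q_8=1·1151+1010=2161
a_9=1:  p_9=1·33825+18016=51841,  q_9=1·2161+1151=3312
fundamental: x₁=51841, y₁=3312  (since 2687489281 − 245·10969344 = 1)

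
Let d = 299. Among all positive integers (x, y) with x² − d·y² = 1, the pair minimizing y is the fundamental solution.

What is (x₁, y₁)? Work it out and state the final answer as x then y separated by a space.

415 24

√299 = [17; 3,2,3,34, …], period ℓ=4 (even) → k=3
a_0=17:  p_0=17·1+0=17,  q_0=17·0+1=1
a_1=3:  p_1=3·17+1=52,  q_1=3·1+0=3
a_2=2:  p_2=2·52+17=121,  q_2=2·3+1=7
a_3=3:  p_3=3·121+52=415,  q_3=3·7+3=24
(x₁, y₁) = (415, 24);  415² − 299·24² = 1 ✓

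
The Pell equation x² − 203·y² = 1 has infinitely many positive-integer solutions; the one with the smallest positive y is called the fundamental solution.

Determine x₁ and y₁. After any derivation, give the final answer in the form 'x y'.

57 4

√203 → a₀=14, period (4,28); ℓ=2 even so k=1
step 0: (14, 1)  from 14·(1,0) + (0,1)
step 1: (57, 4)  from 4·(14,1) + (1,0)
(x₁, y₁) = (57, 4);  57² − 203·4² = 1 ✓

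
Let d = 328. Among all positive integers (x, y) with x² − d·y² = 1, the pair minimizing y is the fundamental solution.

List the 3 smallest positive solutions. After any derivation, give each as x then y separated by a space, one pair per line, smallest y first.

163 9
53137 2934
17322499 956475

√328 = [18; 9,36, …], period ℓ=2 (even) → k=1
a_0=18:  p_0=18·1+0=18,  q_0=18·0+1=1
a_1=9:  p_1=9·18+1=163,  q_1=9·1+0=9
fundamental: x₁=163, y₁=9  (since 26569 − 328·81 = 1)
(163+9√328)^2 = 53137 + 2934√328
(163+9√328)^3 = 17322499 + 956475√328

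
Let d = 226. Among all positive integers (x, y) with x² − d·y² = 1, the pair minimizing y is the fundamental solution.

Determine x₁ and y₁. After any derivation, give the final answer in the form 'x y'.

d=226: √d = [15; 30] (ℓ=1, odd), read p_1/q_1
k=0  a_k=15  p_k/q_k = 15/1
k=1  a_k=30  p_k/q_k = 451/30
→ (451, 30).  Check: 451²=203401, 226·30²=203400, difference 1.

451 30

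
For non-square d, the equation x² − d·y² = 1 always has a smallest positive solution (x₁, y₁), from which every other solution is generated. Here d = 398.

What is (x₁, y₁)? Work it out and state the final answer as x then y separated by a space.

399 20

[19; 1,18,1,38] for √398; ℓ=4 ⇒ convergent index 3
k=0  a_k=19  p_k/q_k = 19/1
k=1  a_k=1  p_k/q_k = 20/1
k=2  a_k=18  p_k/q_k = 379/19
k=3  a_k=1  p_k/q_k = 399/20
(x₁, y₁) = (399, 20);  399² − 398·20² = 1 ✓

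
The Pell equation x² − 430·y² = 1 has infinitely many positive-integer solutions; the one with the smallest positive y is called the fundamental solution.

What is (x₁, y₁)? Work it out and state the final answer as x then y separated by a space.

2862251 138030

[20; 1,2,1,3,1,…,2,1,40] for √430; ℓ=14 ⇒ convergent index 13
a_0=20:  p_0=20·1+0=20,  q_0=20·0+1=1
a_1=1:  p_1=1·20+1=21,  q_1=1·1+0=1
…
a_4=3:  p_4=3·83+62=311,  q_4=3·4+3=15
a_5=1:  p_5=1·311+83=394,  q_5=1·15+4=19
…
a_7=8:  p_7=8·2675+394=21794,  q_7=8·129+19=1051
a_8=6:  p_8=6·21794+2675=133439,  q_8=6·1051+129=6435
a_9=1:  p_9=1·133439+21794=155233,  q_9=1·6435+1051=7486
a_10=3:  p_10=3·155233+133439=599138,  q_10=3·7486+6435=28893
a_11=1:  p_11=1·599138+155233=754371,  q_11=1·28893+7486=36379
a_12=2:  p_12=2·754371+599138=2107880,  q_12=2·36379+28893=101651
a_13=1:  p_13=1·2107880+754371=2862251,  q_13=1·101651+36379=138030
fundamental: x₁=2862251, y₁=138030  (since 8192480787001 − 430·19052280900 = 1)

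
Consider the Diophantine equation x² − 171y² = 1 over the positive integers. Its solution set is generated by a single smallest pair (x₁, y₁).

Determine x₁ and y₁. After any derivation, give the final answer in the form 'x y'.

170 13

d=171: √d = [13; 13,26] (ℓ=2, even), read p_1/q_1
step 0: (13, 1)  from 13·(1,0) + (0,1)
step 1: (170, 13)  from 13·(13,1) + (1,0)
(x₁, y₁) = (170, 13);  170² − 171·13² = 1 ✓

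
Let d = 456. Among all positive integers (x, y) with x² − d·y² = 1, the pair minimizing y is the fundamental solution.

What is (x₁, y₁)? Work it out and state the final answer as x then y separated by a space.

1025 48

d=456: √d = [21; 2,1,4,1,2,42] (ℓ=6, even), read p_5/q_5
step 0: (21, 1)  from 21·(1,0) + (0,1)
step 1: (43, 2)  from 2·(21,1) + (1,0)
step 2: (64, 3)  from 1·(43,2) + (21,1)
step 3: (299, 14)  from 4·(64,3) + (43,2)
step 4: (363, 17)  from 1·(299,14) + (64,3)
step 5: (1025, 48)  from 2·(363,17) + (299,14)
→ (1025, 48).  Check: 1025²=1050625, 456·48²=1050624, difference 1.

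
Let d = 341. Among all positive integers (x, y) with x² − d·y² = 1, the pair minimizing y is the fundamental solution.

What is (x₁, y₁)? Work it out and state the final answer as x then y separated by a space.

10626551 575460

[18; 2,6,1,8,2,…,6,2,36] for √341; ℓ=14 ⇒ convergent index 13
a_0=18:  p_0=18·1+0=18,  q_0=18·0+1=1
…
a_4=8:  p_4=8·277+240=2456,  q_4=8·15+13=133
…
a_9=2:  p_9=2·28124+20479=76727,  q_9=2·1523+1109=4155
…
a_12=6:  p_12=6·718667+641940=4953942,  q_12=6·38918+34763=268271
a_13=2:  p_13=2·4953942+718667=10626551,  q_13=2·268271+38918=575460
fundamental: x₁=10626551, y₁=575460  (since 112923586155601 − 341·331154211600 = 1)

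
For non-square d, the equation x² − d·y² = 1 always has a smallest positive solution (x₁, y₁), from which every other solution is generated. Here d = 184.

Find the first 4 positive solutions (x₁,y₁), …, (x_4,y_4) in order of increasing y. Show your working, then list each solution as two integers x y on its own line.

√184 → a₀=13, period (1,1,3,2,1,2,1,2,3,1,1,26); ℓ=12 even so k=11
a_0=13:  p_0=13·1+0=13,  q_0=13·0+1=1
…
a_4=2:  p_4=2·95+27=217,  q_4=2·7+2=16
a_5=1:  p_5=1·217+95=312,  q_5=1·16+7=23
a_6=2:  p_6=2·312+217=841,  q_6=2·23+16=62
…
a_10=1:  p_10=1·10594+3147=13741,  q_10=1·781+232=1013
a_11=1:  p_11=1·13741+10594=24335,  q_11=1·1013+781=1794
fundamental: x₁=24335, y₁=1794  (since 592192225 − 184·3218436 = 1)
k=2:  x_2 = 24335·24335+184·1794·1794 = 1184384449,  y_2 = 24335·1794+1794·24335 = 87313980
k=3:  x_3 = 24335·1184384449+184·1794·87313980 = 57643991108495,  y_3 = 24335·87313980+1794·1184384449 = 4249571404806
k=4:  x_4 = 24335·57643991108495+184·1794·4249571404806 = 2805533046066067201,  y_4 = 24335·4249571404806+1794·57643991108495 = 206826640184594040

24335 1794
1184384449 87313980
57643991108495 4249571404806
2805533046066067201 206826640184594040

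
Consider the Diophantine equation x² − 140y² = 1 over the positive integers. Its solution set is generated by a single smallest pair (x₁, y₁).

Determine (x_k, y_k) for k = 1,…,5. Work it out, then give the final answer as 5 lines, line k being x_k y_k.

71 6
10081 852
1431431 120978
203253121 17178024
28860511751 2439158430

d=140: √d = [11; 1,4,1,22] (ℓ=4, even), read p_3/q_3
a_0=11:  p_0=11·1+0=11,  q_0=11·0+1=1
a_1=1:  p_1=1·11+1=12,  q_1=1·1+0=1
a_2=4:  p_2=4·12+11=59,  q_2=4·1+1=5
a_3=1:  p_3=1·59+12=71,  q_3=1·5+1=6
(x₁, y₁) = (71, 6);  71² − 140·6² = 1 ✓
(71+6√140)^2 = 10081 + 852√140
(71+6√140)^3 = 1431431 + 120978√140
(71+6√140)^4 = 203253121 + 17178024√140
(71+6√140)^5 = 28860511751 + 2439158430√140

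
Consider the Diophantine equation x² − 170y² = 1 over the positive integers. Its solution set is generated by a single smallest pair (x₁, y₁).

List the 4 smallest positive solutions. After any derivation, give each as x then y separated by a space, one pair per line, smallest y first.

339 26
229841 17628
155831859 11951758
105653770561 8103274296

√170 = [13; 26, …], period ℓ=1 (odd) → k=1
k=0  a_k=13  p_k/q_k = 13/1
k=1  a_k=26  p_k/q_k = 339/26
(x₁, y₁) = (339, 26);  339² − 170·26² = 1 ✓
(339+26√170)^2 = 229841 + 17628√170
(339+26√170)^3 = 155831859 + 11951758√170
(339+26√170)^4 = 105653770561 + 8103274296√170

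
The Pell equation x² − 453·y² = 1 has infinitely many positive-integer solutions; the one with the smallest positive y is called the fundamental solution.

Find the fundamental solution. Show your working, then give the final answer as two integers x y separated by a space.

√453 → a₀=21, period (3,1,1,10,14,10,1,1,3,42); ℓ=10 even so k=9
i=0: a=21 ⇒ p=21, q=1
i=1: a=3 ⇒ p=64, q=3
i=2: a=1 ⇒ p=85, q=4
i=3: a=1 ⇒ p=149, q=7
i=4: a=10 ⇒ p=1575, q=74
i=5: a=14 ⇒ p=22199, q=1043
i=6: a=10 ⇒ p=223565, q=10504
…
i=8: a=1 ⇒ p=469329, q=22051
i=9: a=3 ⇒ p=1653751, q=77700
fundamental: x₁=1653751, y₁=77700  (since 2734892370001 − 453·6037290000 = 1)

1653751 77700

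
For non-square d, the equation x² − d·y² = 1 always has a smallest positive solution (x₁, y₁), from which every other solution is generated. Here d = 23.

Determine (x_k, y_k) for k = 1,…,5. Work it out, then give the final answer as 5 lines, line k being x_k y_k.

24 5
1151 240
55224 11515
2649601 552480
127125624 26507525

√23 → a₀=4, period (1,3,1,8); ℓ=4 even so k=3
k=0  a_k=4  p_k/q_k = 4/1
k=1  a_k=1  p_k/q_k = 5/1
k=2  a_k=3  p_k/q_k = 19/4
k=3  a_k=1  p_k/q_k = 24/5
(x₁, y₁) = (24, 5);  24² − 23·5² = 1 ✓
k=2:  x_2 = 24·24+23·5·5 = 1151,  y_2 = 24·5+5·24 = 240
k=3:  x_3 = 24·1151+23·5·240 = 55224,  y_3 = 24·240+5·1151 = 11515
k=4:  x_4 = 24·55224+23·5·11515 = 2649601,  y_4 = 24·11515+5·55224 = 552480
k=5:  x_5 = 24·2649601+23·5·552480 = 127125624,  y_5 = 24·552480+5·2649601 = 26507525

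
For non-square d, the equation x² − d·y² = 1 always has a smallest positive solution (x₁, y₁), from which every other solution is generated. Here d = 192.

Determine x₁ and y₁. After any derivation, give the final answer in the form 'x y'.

√192 → a₀=13, period (1,5,1,26); ℓ=4 even so k=3
i=0: a=13 ⇒ p=13, q=1
i=1: a=1 ⇒ p=14, q=1
i=2: a=5 ⇒ p=83, q=6
i=3: a=1 ⇒ p=97, q=7
fundamental: x₁=97, y₁=7  (since 9409 − 192·49 = 1)

97 7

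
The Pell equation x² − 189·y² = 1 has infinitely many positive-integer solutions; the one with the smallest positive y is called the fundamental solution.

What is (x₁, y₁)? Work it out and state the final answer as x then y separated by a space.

[13; 1,2,1,26] for √189; ℓ=4 ⇒ convergent index 3
step 0: (13, 1)  from 13·(1,0) + (0,1)
…
step 2: (41, 3)  from 2·(14,1) + (13,1)
step 3: (55, 4)  from 1·(41,3) + (14,1)
fundamental: x₁=55, y₁=4  (since 3025 − 189·16 = 1)

55 4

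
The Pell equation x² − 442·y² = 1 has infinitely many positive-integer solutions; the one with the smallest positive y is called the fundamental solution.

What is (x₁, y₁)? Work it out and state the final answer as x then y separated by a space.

883 42

√442 = [21; 42, …], period ℓ=1 (odd) → k=1
step 0: (21, 1)  from 21·(1,0) + (0,1)
step 1: (883, 42)  from 42·(21,1) + (1,0)
→ (883, 42).  Check: 883²=779689, 442·42²=779688, difference 1.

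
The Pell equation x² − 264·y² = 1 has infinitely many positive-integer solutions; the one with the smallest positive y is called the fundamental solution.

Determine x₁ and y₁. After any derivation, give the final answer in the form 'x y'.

d=264: √d = [16; 4,32] (ℓ=2, even), read p_1/q_1
i=0: a=16 ⇒ p=16, q=1
i=1: a=4 ⇒ p=65, q=4
→ (65, 4).  Check: 65²=4225, 264·4²=4224, difference 1.

65 4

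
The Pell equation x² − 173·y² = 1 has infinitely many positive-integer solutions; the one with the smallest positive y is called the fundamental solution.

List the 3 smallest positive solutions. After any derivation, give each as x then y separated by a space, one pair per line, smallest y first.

[13; 6,1,1,6,26] for √173; ℓ=5 ⇒ convergent index 9
k=0  a_k=13  p_k/q_k = 13/1
k=1  a_k=6  p_k/q_k = 79/6
k=2  a_k=1  p_k/q_k = 92/7
k=3  a_k=1  p_k/q_k = 171/13
…
k=5  a_k=26  p_k/q_k = 29239/2223
k=6  a_k=6  p_k/q_k = 176552/13423
k=7  a_k=1  p_k/q_k = 205791/15646
k=8  a_k=1  p_k/q_k = 382343/29069
k=9  a_k=6  p_k/q_k = 2499849/190060
fundamental: x₁=2499849, y₁=190060  (since 6249245022801 − 173·36122803600 = 1)
n=2: (2499849,190060)∘(2499849,190060) = (2499849·2499849+173·190060·190060, 2499849·190060+190060·2499849) = (12498490045601,950242601880)
n=3: (12498490045601,950242601880)∘(2499849,190060) = (2499849·12498490045601+173·190060·950242601880, 2499849·950242601880+190060·12498490045601) = (62488675684008728649,4750926036134042180)

2499849 190060
12498490045601 950242601880
62488675684008728649 4750926036134042180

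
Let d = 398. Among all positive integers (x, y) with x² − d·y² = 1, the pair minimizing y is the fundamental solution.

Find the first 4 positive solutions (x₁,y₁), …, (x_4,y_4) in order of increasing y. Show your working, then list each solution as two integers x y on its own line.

399 20
318401 15960
254083599 12736060
202758393601 10163359920

[19; 1,18,1,38] for √398; ℓ=4 ⇒ convergent index 3
a_0=19:  p_0=19·1+0=19,  q_0=19·0+1=1
a_1=1:  p_1=1·19+1=20,  q_1=1·1+0=1
a_2=18:  p_2=18·20+19=379,  q_2=18·1+1=19
a_3=1:  p_3=1·379+20=399,  q_3=1·19+1=20
fundamental: x₁=399, y₁=20  (since 159201 − 398·400 = 1)
(399+20√398)^2 = 318401 + 15960√398
(399+20√398)^3 = 254083599 + 12736060√398
(399+20√398)^4 = 202758393601 + 10163359920√398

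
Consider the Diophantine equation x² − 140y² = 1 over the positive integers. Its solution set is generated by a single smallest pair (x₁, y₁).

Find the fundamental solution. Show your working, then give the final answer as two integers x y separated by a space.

71 6

[11; 1,4,1,22] for √140; ℓ=4 ⇒ convergent index 3
step 0: (11, 1)  from 11·(1,0) + (0,1)
step 1: (12, 1)  from 1·(11,1) + (1,0)
step 2: (59, 5)  from 4·(12,1) + (11,1)
step 3: (71, 6)  from 1·(59,5) + (12,1)
fundamental: x₁=71, y₁=6  (since 5041 − 140·36 = 1)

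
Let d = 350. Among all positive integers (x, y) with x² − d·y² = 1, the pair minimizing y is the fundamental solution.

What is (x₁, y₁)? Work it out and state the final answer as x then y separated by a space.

449 24

[18; 1,2,2,2,1,36] for √350; ℓ=6 ⇒ convergent index 5
a_0=18:  p_0=18·1+0=18,  q_0=18·0+1=1
…
a_2=2:  p_2=2·19+18=56,  q_2=2·1+1=3
…
a_4=2:  p_4=2·131+56=318,  q_4=2·7+3=17
a_5=1:  p_5=1·318+131=449,  q_5=1·17+7=24
→ (449, 24).  Check: 449²=201601, 350·24²=201600, difference 1.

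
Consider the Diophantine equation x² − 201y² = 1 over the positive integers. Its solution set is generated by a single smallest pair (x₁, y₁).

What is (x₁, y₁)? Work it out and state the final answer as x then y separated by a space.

d=201: √d = [14; 5,1,1,1,2,…,1,5,28] (ℓ=14, even), read p_13/q_13
i=0: a=14 ⇒ p=14, q=1
…
i=2: a=1 ⇒ p=85, q=6
i=3: a=1 ⇒ p=156, q=11
…
i=6: a=1 ⇒ p=879, q=62
…
i=9: a=2 ⇒ p=24768, q=1747
…
i=12: a=1 ⇒ p=91402, q=6447
i=13: a=5 ⇒ p=515095, q=36332
(x₁, y₁) = (515095, 36332);  515095² − 201·36332² = 1 ✓

515095 36332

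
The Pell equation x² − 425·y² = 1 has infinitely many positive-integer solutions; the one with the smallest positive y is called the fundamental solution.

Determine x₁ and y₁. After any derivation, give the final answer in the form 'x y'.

√425 → a₀=20, period (1,1,1,1,1,1,40); ℓ=7 odd so k=13
a_0=20:  p_0=20·1+0=20,  q_0=20·0+1=1
…
a_2=1:  p_2=1·21+20=41,  q_2=1·1+1=2
a_3=1:  p_3=1·41+21=62,  q_3=1·2+1=3
…
a_6=1:  p_6=1·165+103=268,  q_6=1·8+5=13
a_7=40:  p_7=40·268+165=10885,  q_7=40·13+8=528
…
a_10=1:  p_10=1·22038+11153=33191,  q_10=1·1069+541=1610
…
a_12=1:  p_12=1·55229+33191=88420,  q_12=1·2679+1610=4289
a_13=1:  p_13=1·88420+55229=143649,  q_13=1·4289+2679=6968
→ (143649, 6968).  Check: 143649²=20635035201, 425·6968²=20635035200, difference 1.

143649 6968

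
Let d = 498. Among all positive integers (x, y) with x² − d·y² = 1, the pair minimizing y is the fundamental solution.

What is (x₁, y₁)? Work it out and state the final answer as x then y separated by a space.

d=498: √d = [22; 3,6,22,6,3,44] (ℓ=6, even), read p_5/q_5
i=0: a=22 ⇒ p=22, q=1
…
i=4: a=6 ⇒ p=56794, q=2545
i=5: a=3 ⇒ p=179777, q=8056
fundamental: x₁=179777, y₁=8056  (since 32319769729 − 498·64899136 = 1)

179777 8056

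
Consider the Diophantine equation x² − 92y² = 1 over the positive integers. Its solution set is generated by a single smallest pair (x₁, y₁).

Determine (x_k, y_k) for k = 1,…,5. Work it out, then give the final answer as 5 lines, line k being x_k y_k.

1151 120
2649601 276240
6099380351 635904360
14040770918401 1463851560480
32321848554778751 3369785656320600

[9; 1,1,2,4,2,1,1,18] for √92; ℓ=8 ⇒ convergent index 7
i=0: a=9 ⇒ p=9, q=1
i=1: a=1 ⇒ p=10, q=1
i=2: a=1 ⇒ p=19, q=2
…
i=5: a=2 ⇒ p=470, q=49
i=6: a=1 ⇒ p=681, q=71
i=7: a=1 ⇒ p=1151, q=120
→ (1151, 120).  Check: 1151²=1324801, 92·120²=1324800, difference 1.
k=2:  x_2 = 1151·1151+92·120·120 = 2649601,  y_2 = 1151·120+120·1151 = 276240
k=3:  x_3 = 1151·2649601+92·120·276240 = 6099380351,  y_3 = 1151·276240+120·2649601 = 635904360
k=4:  x_4 = 1151·6099380351+92·120·635904360 = 14040770918401,  y_4 = 1151·635904360+120·6099380351 = 1463851560480
k=5:  x_5 = 1151·14040770918401+92·120·1463851560480 = 32321848554778751,  y_5 = 1151·1463851560480+120·14040770918401 = 3369785656320600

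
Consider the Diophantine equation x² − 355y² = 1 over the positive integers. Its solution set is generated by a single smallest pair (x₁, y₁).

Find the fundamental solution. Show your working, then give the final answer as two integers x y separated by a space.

954809 50676

√355 = [18; 1,5,3,3,1,6,1,3,3,5,1,36, …], period ℓ=12 (even) → k=11
step 0: (18, 1)  from 18·(1,0) + (0,1)
step 1: (19, 1)  from 1·(18,1) + (1,0)
…
step 3: (358, 19)  from 3·(113,6) + (19,1)
…
step 6: (10457, 555)  from 6·(1545,82) + (1187,63)
…
step 9: (151391, 8035)  from 3·(46463,2466) + (12002,637)
step 10: (803418, 42641)  from 5·(151391,8035) + (46463,2466)
step 11: (954809, 50676)  from 1·(803418,42641) + (151391,8035)
(x₁, y₁) = (954809, 50676);  954809² − 355·50676² = 1 ✓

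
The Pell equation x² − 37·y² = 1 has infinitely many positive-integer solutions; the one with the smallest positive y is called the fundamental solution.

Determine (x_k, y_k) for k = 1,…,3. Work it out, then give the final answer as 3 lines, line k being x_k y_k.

√37 → a₀=6, period (12); ℓ=1 odd so k=1
k=0  a_k=6  p_k/q_k = 6/1
k=1  a_k=12  p_k/q_k = 73/12
(x₁, y₁) = (73, 12);  73² − 37·12² = 1 ✓
k=2:  x_2 = 73·73+37·12·12 = 10657,  y_2 = 73·12+12·73 = 1752
k=3:  x_3 = 73·10657+37·12·1752 = 1555849,  y_3 = 73·1752+12·10657 = 255780

73 12
10657 1752
1555849 255780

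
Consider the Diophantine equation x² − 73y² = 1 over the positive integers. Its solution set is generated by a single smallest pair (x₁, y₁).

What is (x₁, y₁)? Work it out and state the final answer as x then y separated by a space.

√73 → a₀=8, period (1,1,5,5,1,1,16); ℓ=7 odd so k=13
k=0  a_k=8  p_k/q_k = 8/1
…
k=2  a_k=1  p_k/q_k = 17/2
k=3  a_k=5  p_k/q_k = 94/11
…
k=5  a_k=1  p_k/q_k = 581/68
…
k=7  a_k=16  p_k/q_k = 17669/2068
k=8  a_k=1  p_k/q_k = 18737/2193
k=9  a_k=1  p_k/q_k = 36406/4261
…
k=12  a_k=1  p_k/q_k = 1241008/145249
k=13  a_k=1  p_k/q_k = 2281249/267000
(x₁, y₁) = (2281249, 267000);  2281249² − 73·267000² = 1 ✓

2281249 267000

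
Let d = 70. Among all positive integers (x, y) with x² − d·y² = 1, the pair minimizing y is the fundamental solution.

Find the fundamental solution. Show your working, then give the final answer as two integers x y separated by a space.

√70 → a₀=8, period (2,1,2,1,2,16); ℓ=6 even so k=5
i=0: a=8 ⇒ p=8, q=1
i=1: a=2 ⇒ p=17, q=2
…
i=4: a=1 ⇒ p=92, q=11
i=5: a=2 ⇒ p=251, q=30
→ (251, 30).  Check: 251²=63001, 70·30²=63000, difference 1.

251 30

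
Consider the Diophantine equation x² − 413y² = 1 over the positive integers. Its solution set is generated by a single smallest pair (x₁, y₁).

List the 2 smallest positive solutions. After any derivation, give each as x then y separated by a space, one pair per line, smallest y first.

d=413: √d = [20; 3,9,1,4,1,9,3,40] (ℓ=8, even), read p_7/q_7
a_0=20:  p_0=20·1+0=20,  q_0=20·0+1=1
…
a_2=9:  p_2=9·61+20=569,  q_2=9·3+1=28
…
a_6=9:  p_6=9·3719+3089=36560,  q_6=9·183+152=1799
a_7=3:  p_7=3·36560+3719=113399,  q_7=3·1799+183=5580
→ (113399, 5580).  Check: 113399²=12859333201, 413·5580²=12859333200, difference 1.
(x_2, y_2) = (113399·113399 + 413·5580·5580, 113399·5580 + 5580·113399) = (25718666401, 1265532840)

113399 5580
25718666401 1265532840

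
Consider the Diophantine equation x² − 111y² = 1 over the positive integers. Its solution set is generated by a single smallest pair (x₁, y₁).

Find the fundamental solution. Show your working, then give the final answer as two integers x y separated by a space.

d=111: √d = [10; 1,1,6,1,1,20] (ℓ=6, even), read p_5/q_5
i=0: a=10 ⇒ p=10, q=1
…
i=4: a=1 ⇒ p=158, q=15
i=5: a=1 ⇒ p=295, q=28
(x₁, y₁) = (295, 28);  295² − 111·28² = 1 ✓

295 28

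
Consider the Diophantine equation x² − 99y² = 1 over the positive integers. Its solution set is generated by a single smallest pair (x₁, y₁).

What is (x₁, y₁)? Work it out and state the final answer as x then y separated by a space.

d=99: √d = [9; 1,18] (ℓ=2, even), read p_1/q_1
a_0=9:  p_0=9·1+0=9,  q_0=9·0+1=1
a_1=1:  p_1=1·9+1=10,  q_1=1·1+0=1
→ (10, 1).  Check: 10²=100, 99·1²=99, difference 1.

10 1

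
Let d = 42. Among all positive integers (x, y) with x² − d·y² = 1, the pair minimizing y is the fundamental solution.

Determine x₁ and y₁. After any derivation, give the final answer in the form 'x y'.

13 2

√42 = [6; 2,12, …], period ℓ=2 (even) → k=1
i=0: a=6 ⇒ p=6, q=1
i=1: a=2 ⇒ p=13, q=2
fundamental: x₁=13, y₁=2  (since 169 − 42·4 = 1)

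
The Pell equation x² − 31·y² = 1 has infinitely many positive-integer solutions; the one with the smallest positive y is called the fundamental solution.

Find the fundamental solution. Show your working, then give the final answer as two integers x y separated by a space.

d=31: √d = [5; 1,1,3,5,3,1,1,10] (ℓ=8, even), read p_7/q_7
k=0  a_k=5  p_k/q_k = 5/1
k=1  a_k=1  p_k/q_k = 6/1
…
k=4  a_k=5  p_k/q_k = 206/37
…
k=6  a_k=1  p_k/q_k = 863/155
k=7  a_k=1  p_k/q_k = 1520/273
fundamental: x₁=1520, y₁=273  (since 2310400 − 31·74529 = 1)

1520 273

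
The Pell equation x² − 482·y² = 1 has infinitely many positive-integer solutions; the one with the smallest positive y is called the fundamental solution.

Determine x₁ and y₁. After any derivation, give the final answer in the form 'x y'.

√482 = [21; 1,20,1,42, …], period ℓ=4 (even) → k=3
step 0: (21, 1)  from 21·(1,0) + (0,1)
step 1: (22, 1)  from 1·(21,1) + (1,0)
step 2: (461, 21)  from 20·(22,1) + (21,1)
step 3: (483, 22)  from 1·(461,21) + (22,1)
fundamental: x₁=483, y₁=22  (since 233289 − 482·484 = 1)

483 22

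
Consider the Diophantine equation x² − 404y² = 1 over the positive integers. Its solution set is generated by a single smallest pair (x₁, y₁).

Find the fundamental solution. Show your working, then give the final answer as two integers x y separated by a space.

201 10

d=404: √d = [20; 10,40] (ℓ=2, even), read p_1/q_1
i=0: a=20 ⇒ p=20, q=1
i=1: a=10 ⇒ p=201, q=10
→ (201, 10).  Check: 201²=40401, 404·10²=40400, difference 1.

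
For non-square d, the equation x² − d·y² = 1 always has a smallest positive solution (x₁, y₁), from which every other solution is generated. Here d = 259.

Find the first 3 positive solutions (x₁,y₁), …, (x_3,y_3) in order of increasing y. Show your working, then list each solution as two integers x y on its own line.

√259 → a₀=16, period (10,1,2,3,4,3,2,1,10,32); ℓ=10 even so k=9
step 0: (16, 1)  from 16·(1,0) + (0,1)
…
step 2: (177, 11)  from 1·(161,10) + (16,1)
step 3: (515, 32)  from 2·(177,11) + (161,10)
step 4: (1722, 107)  from 3·(515,32) + (177,11)
step 5: (7403, 460)  from 4·(1722,107) + (515,32)
step 6: (23931, 1487)  from 3·(7403,460) + (1722,107)
step 7: (55265, 3434)  from 2·(23931,1487) + (7403,460)
step 8: (79196, 4921)  from 1·(55265,3434) + (23931,1487)
step 9: (847225, 52644)  from 10·(79196,4921) + (55265,3434)
→ (847225, 52644).  Check: 847225²=717790200625, 259·52644²=717790200624, difference 1.
(x_2, y_2) = (847225·847225 + 259·52644·52644, 847225·52644 + 52644·847225) = (1435580401249, 89202625800)
(x_3, y_3) = (847225·1435580401249 + 259·52644·89202625800, 847225·89202625800 + 52644·1435580401249) = (2432519210895520825, 151149389286757356)

847225 52644
1435580401249 89202625800
2432519210895520825 151149389286757356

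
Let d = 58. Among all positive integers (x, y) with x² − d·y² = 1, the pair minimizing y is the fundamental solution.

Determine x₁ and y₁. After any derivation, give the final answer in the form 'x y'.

19603 2574

d=58: √d = [7; 1,1,1,1,1,1,14] (ℓ=7, odd), read p_13/q_13
i=0: a=7 ⇒ p=7, q=1
…
i=3: a=1 ⇒ p=23, q=3
i=4: a=1 ⇒ p=38, q=5
i=5: a=1 ⇒ p=61, q=8
i=6: a=1 ⇒ p=99, q=13
…
i=9: a=1 ⇒ p=2993, q=393
…
i=12: a=1 ⇒ p=12071, q=1585
i=13: a=1 ⇒ p=19603, q=2574
(x₁, y₁) = (19603, 2574);  19603² − 58·2574² = 1 ✓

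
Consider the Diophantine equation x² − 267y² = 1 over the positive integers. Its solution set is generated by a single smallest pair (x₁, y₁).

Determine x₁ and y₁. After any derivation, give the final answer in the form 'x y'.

d=267: √d = [16; 2,1,15,1,2,32] (ℓ=6, even), read p_5/q_5
a_0=16:  p_0=16·1+0=16,  q_0=16·0+1=1
a_1=2:  p_1=2·16+1=33,  q_1=2·1+0=2
…
a_3=15:  p_3=15·49+33=768,  q_3=15·3+2=47
a_4=1:  p_4=1·768+49=817,  q_4=1·47+3=50
a_5=2:  p_5=2·817+768=2402,  q_5=2·50+47=147
fundamental: x₁=2402, y₁=147  (since 5769604 − 267·21609 = 1)

2402 147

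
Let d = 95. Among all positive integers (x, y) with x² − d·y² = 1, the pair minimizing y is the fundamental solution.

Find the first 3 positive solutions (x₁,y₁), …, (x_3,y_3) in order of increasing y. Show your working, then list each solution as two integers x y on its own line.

√95 = [9; 1,2,1,18, …], period ℓ=4 (even) → k=3
a_0=9:  p_0=9·1+0=9,  q_0=9·0+1=1
a_1=1:  p_1=1·9+1=10,  q_1=1·1+0=1
a_2=2:  p_2=2·10+9=29,  q_2=2·1+1=3
a_3=1:  p_3=1·29+10=39,  q_3=1·3+1=4
→ (39, 4).  Check: 39²=1521, 95·4²=1520, difference 1.
(39+4√95)^2 = 3041 + 312√95
(39+4√95)^3 = 237159 + 24332√95

39 4
3041 312
237159 24332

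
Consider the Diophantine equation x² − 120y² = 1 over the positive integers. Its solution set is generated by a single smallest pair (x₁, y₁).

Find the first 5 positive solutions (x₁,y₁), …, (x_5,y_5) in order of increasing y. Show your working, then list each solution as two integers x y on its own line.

d=120: √d = [10; 1,20] (ℓ=2, even), read p_1/q_1
a_0=10:  p_0=10·1+0=10,  q_0=10·0+1=1
a_1=1:  p_1=1·10+1=11,  q_1=1·1+0=1
→ (11, 1).  Check: 11²=121, 120·1²=120, difference 1.
(11+1√120)^2 = 241 + 22√120
(11+1√120)^3 = 5291 + 483√120
(11+1√120)^4 = 116161 + 10604√120
(11+1√120)^5 = 2550251 + 232805√120

11 1
241 22
5291 483
116161 10604
2550251 232805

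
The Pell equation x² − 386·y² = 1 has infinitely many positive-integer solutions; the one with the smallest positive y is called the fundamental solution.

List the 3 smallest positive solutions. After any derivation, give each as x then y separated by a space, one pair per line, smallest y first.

[19; 1,1,1,4,1,18,1,4,1,1,1,38] for √386; ℓ=12 ⇒ convergent index 11
i=0: a=19 ⇒ p=19, q=1
…
i=3: a=1 ⇒ p=59, q=3
i=4: a=4 ⇒ p=275, q=14
i=5: a=1 ⇒ p=334, q=17
i=6: a=18 ⇒ p=6287, q=320
i=7: a=1 ⇒ p=6621, q=337
…
i=10: a=1 ⇒ p=72163, q=3673
i=11: a=1 ⇒ p=111555, q=5678
(x₁, y₁) = (111555, 5678);  111555² − 386·5678² = 1 ✓
(111555+5678√386)^2 = 24889036049 + 1266818580√386
(111555+5678√386)^3 = 5552992832780835 + 282639893378122√386

111555 5678
24889036049 1266818580
5552992832780835 282639893378122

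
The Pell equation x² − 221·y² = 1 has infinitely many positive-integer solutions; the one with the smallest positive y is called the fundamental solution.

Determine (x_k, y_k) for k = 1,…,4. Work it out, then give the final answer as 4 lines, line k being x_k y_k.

√221 → a₀=14, period (1,6,2,6,1,28); ℓ=6 even so k=5
i=0: a=14 ⇒ p=14, q=1
…
i=2: a=6 ⇒ p=104, q=7
i=3: a=2 ⇒ p=223, q=15
i=4: a=6 ⇒ p=1442, q=97
i=5: a=1 ⇒ p=1665, q=112
(x₁, y₁) = (1665, 112);  1665² − 221·112² = 1 ✓
(1665+112√221)^2 = 5544449 + 372960√221
(1665+112√221)^3 = 18463013505 + 1241956688√221
(1665+112√221)^4 = 61481829427201 + 4135715398080√221

1665 112
5544449 372960
18463013505 1241956688
61481829427201 4135715398080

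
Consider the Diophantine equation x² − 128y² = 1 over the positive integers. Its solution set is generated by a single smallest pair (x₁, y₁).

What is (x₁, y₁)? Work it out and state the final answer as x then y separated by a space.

[11; 3,5,3,22] for √128; ℓ=4 ⇒ convergent index 3
i=0: a=11 ⇒ p=11, q=1
i=1: a=3 ⇒ p=34, q=3
i=2: a=5 ⇒ p=181, q=16
i=3: a=3 ⇒ p=577, q=51
fundamental: x₁=577, y₁=51  (since 332929 − 128·2601 = 1)

577 51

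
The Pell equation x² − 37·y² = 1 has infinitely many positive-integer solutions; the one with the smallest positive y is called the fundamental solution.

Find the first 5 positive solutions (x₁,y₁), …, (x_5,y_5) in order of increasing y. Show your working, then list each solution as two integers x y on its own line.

73 12
10657 1752
1555849 255780
227143297 37342128
33161365513 5451694908

[6; 12] for √37; ℓ=1 ⇒ convergent index 1
i=0: a=6 ⇒ p=6, q=1
i=1: a=12 ⇒ p=73, q=12
(x₁, y₁) = (73, 12);  73² − 37·12² = 1 ✓
n=2: (73,12)∘(73,12) = (73·73+37·12·12, 73·12+12·73) = (10657,1752)
n=3: (10657,1752)∘(73,12) = (73·10657+37·12·1752, 73·1752+12·10657) = (1555849,255780)
n=4: (1555849,255780)∘(73,12) = (73·1555849+37·12·255780, 73·255780+12·1555849) = (227143297,37342128)
n=5: (227143297,37342128)∘(73,12) = (73·227143297+37·12·37342128, 73·37342128+12·227143297) = (33161365513,5451694908)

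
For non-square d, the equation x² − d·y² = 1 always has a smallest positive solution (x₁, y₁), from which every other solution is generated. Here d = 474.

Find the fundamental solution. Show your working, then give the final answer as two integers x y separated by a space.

[21; 1,3,2,1,1,…,3,1,42] for √474; ℓ=14 ⇒ convergent index 13
k=0  a_k=21  p_k/q_k = 21/1
k=1  a_k=1  p_k/q_k = 22/1
…
k=3  a_k=2  p_k/q_k = 196/9
…
k=9  a_k=1  p_k/q_k = 10864/499
…
k=11  a_k=2  p_k/q_k = 44218/2031
k=12  a_k=3  p_k/q_k = 149331/6859
k=13  a_k=1  p_k/q_k = 193549/8890
fundamental: x₁=193549, y₁=8890  (since 37461215401 − 474·79032100 = 1)

193549 8890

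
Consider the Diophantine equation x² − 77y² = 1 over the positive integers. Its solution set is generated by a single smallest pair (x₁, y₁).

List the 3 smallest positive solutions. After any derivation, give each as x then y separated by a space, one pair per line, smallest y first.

√77 = [8; 1,3,2,3,1,16, …], period ℓ=6 (even) → k=5
i=0: a=8 ⇒ p=8, q=1
…
i=3: a=2 ⇒ p=79, q=9
i=4: a=3 ⇒ p=272, q=31
i=5: a=1 ⇒ p=351, q=40
fundamental: x₁=351, y₁=40  (since 123201 − 77·1600 = 1)
k=2:  x_2 = 351·351+77·40·40 = 246401,  y_2 = 351·40+40·351 = 28080
k=3:  x_3 = 351·246401+77·40·28080 = 172973151,  y_3 = 351·28080+40·246401 = 19712120

351 40
246401 28080
172973151 19712120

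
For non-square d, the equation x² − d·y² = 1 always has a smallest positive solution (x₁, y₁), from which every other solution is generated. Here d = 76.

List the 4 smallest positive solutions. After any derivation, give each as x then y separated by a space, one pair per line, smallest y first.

[8; 1,2,1,1,5,4,5,1,1,2,1,16] for √76; ℓ=12 ⇒ convergent index 11
a_0=8:  p_0=8·1+0=8,  q_0=8·0+1=1
…
a_6=4:  p_6=4·340+61=1421,  q_6=4·39+7=163
a_7=5:  p_7=5·1421+340=7445,  q_7=5·163+39=854
…
a_10=2:  p_10=2·16311+8866=41488,  q_10=2·1871+1017=4759
a_11=1:  p_11=1·41488+16311=57799,  q_11=1·4759+1871=6630
→ (57799, 6630).  Check: 57799²=3340724401, 76·6630²=3340724400, difference 1.
n=2: (57799,6630)∘(57799,6630) = (57799·57799+76·6630·6630, 57799·6630+6630·57799) = (6681448801,766414740)
n=3: (6681448801,766414740)∘(57799,6630) = (57799·6681448801+76·6630·766414740, 57799·766414740+6630·6681448801) = (772362118440199,88596011107890)
n=4: (772362118440199,88596011107890)∘(57799,6630) = (57799·772362118440199+76·6630·88596011107890, 57799·88596011107890+6630·772362118440199) = (89283516160768675201,10241521691283453480)

57799 6630
6681448801 766414740
772362118440199 88596011107890
89283516160768675201 10241521691283453480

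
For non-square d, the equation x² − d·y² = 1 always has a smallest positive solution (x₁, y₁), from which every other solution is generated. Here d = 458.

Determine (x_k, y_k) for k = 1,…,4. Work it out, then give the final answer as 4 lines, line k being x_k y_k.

d=458: √d = [21; 2,2,42] (ℓ=3, odd), read p_5/q_5
step 0: (21, 1)  from 21·(1,0) + (0,1)
…
step 3: (4537, 212)  from 42·(107,5) + (43,2)
step 4: (9181, 429)  from 2·(4537,212) + (107,5)
step 5: (22899, 1070)  from 2·(9181,429) + (4537,212)
→ (22899, 1070).  Check: 22899²=524364201, 458·1070²=524364200, difference 1.
n=2: (22899,1070)∘(22899,1070) = (22899·22899+458·1070·1070, 22899·1070+1070·22899) = (1048728401,49003860)
n=3: (1048728401,49003860)∘(22899,1070) = (22899·1048728401+458·1070·49003860, 22899·49003860+1070·1048728401) = (48029663286099,2244278779210)
n=4: (48029663286099,2244278779210)∘(22899,1070) = (22899·48029663286099+458·1070·2244278779210, 22899·2244278779210+1070·48029663286099) = (2199662518128033601,102783479481255720)

22899 1070
1048728401 49003860
48029663286099 2244278779210
2199662518128033601 102783479481255720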